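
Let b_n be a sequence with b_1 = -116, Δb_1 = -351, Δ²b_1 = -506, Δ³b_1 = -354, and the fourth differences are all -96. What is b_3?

Build the table forward from the leading diagonal:
Δ⁴: -96  -96  -96
Δ³: -354  -450  -546
Δ²: -506  -860  -1310
Δ: -351  -857  -1717
b: -116  -467  -1324

-1324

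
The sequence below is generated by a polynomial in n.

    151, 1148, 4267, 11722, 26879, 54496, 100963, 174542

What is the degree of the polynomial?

5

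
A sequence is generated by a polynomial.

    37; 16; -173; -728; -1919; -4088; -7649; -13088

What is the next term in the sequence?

-20963

-21, -189, -555, -1191, -2169, -3561, -5439
-168, -366, -636, -978, -1392, -1878
-198, -270, -342, -414, -486
-72, -72, -72, -72
The fourth differences are constant (-72).
-486 − 72 = -558;  -1878 − 558 = -2436;  -5439 − 2436 = -7875;  -13088 − 7875 = -20963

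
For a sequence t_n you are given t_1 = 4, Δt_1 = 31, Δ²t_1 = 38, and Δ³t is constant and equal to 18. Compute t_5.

428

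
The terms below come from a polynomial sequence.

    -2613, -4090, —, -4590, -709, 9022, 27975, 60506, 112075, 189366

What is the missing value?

Using the last 7 terms:
3881  9731  18953  32531  51569  77291
5850  9222  13578  19038  25722
3372  4356  5460  6684
984  1104  1224
120  120
Constant fifth difference = 120.
Extend backward: 984 − 120 = 864;  3372 − 864 = 2508;  5850 − 2508 = 3342;  3881 − 3342 = 539;  -4590 − 539 = -5129

-5129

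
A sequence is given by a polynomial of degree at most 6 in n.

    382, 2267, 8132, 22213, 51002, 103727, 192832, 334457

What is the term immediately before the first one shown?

D1: 1885  5865  14081  28789  52725  89105  141625
D2: 3980  8216  14708  23936  36380  52520
D3: 4236  6492  9228  12444  16140
D4: 2256  2736  3216  3696
D5: 480  480  480
The fifth differences are constant at 480.
Work back: 2256 − 480 = 1776;  4236 − 1776 = 2460;  3980 − 2460 = 1520;  1885 − 1520 = 365;  382 − 365 = 17

17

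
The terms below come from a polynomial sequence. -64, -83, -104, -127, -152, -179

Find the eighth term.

-239

-19, -21, -23, -25, -27
-2, -2, -2, -2
Constant second difference = -2, so extend:
-27 − 2 = -29;  -179 − 29 = -208
-29 − 2 = -31;  -208 − 31 = -239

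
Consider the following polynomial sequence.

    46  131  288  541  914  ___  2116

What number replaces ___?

Using the first 5 terms:
D1: 85, 157, 253, 373
D2: 72, 96, 120
D3: 24, 24
Constant third difference = 24.
Extend forward: 120 + 24 = 144;  373 + 144 = 517;  914 + 517 = 1431

1431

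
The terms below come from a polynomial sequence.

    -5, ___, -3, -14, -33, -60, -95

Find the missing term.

0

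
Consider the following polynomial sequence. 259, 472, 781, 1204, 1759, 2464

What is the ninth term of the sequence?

5659

213, 309, 423, 555, 705
96, 114, 132, 150
18, 18, 18
Constant third difference = 18, so extend:
150 + 18 = 168;  705 + 168 = 873;  2464 + 873 = 3337
168 + 18 = 186;  873 + 186 = 1059;  3337 + 1059 = 4396
186 + 18 = 204;  1059 + 204 = 1263;  4396 + 1263 = 5659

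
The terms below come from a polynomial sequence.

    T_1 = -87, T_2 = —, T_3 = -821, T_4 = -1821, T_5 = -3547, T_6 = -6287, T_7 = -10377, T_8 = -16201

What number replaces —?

Using the last 6 terms:
Δ: -1000, -1726, -2740, -4090, -5824
Δ²: -726, -1014, -1350, -1734
Δ³: -288, -336, -384
Δ⁴: -48, -48
Constant fourth difference = -48.
Extend backward: -288 + 48 = -240;  -726 + 240 = -486;  -1000 + 486 = -514;  -821 + 514 = -307

-307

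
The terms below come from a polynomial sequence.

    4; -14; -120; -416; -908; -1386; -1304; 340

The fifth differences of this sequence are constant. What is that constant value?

D1: -18, -106, -296, -492, -478, 82, 1644
D2: -88, -190, -196, 14, 560, 1562
D3: -102, -6, 210, 546, 1002
D4: 96, 216, 336, 456
D5: 120, 120, 120

120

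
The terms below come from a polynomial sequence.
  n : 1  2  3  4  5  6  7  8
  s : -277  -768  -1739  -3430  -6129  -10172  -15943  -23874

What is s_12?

-87518

D1: -491 , -971 , -1691 , -2699 , -4043 , -5771 , -7931
D2: -480 , -720 , -1008 , -1344 , -1728 , -2160
D3: -240 , -288 , -336 , -384 , -432
D4: -48 , -48 , -48 , -48
The fourth differences are constant (-48).
-432 − 48 = -480;  -2160 − 480 = -2640;  -7931 − 2640 = -10571;  -23874 − 10571 = -34445
-480 − 48 = -528;  -2640 − 528 = -3168;  -10571 − 3168 = -13739;  -34445 − 13739 = -48184
-528 − 48 = -576;  -3168 − 576 = -3744;  -13739 − 3744 = -17483;  -48184 − 17483 = -65667
-576 − 48 = -624;  -3744 − 624 = -4368;  -17483 − 4368 = -21851;  -65667 − 21851 = -87518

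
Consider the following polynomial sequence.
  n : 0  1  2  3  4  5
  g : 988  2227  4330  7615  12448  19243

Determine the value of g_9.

76003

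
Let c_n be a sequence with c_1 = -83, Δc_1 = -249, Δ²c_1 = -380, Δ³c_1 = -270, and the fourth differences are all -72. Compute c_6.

-8188

Build the table forward from the leading diagonal:
D4: -72, -72, -72, -72, -72, -72
D3: -270, -342, -414, -486, -558, -630
D2: -380, -650, -992, -1406, -1892, -2450
D1: -249, -629, -1279, -2271, -3677, -5569
c: -83, -332, -961, -2240, -4511, -8188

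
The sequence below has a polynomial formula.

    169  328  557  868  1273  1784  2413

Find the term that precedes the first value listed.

First differences: 159  229  311  405  511  629
Second differences: 70  82  94  106  118
Third differences: 12  12  12  12
The third differences are constant at 12.
Work back: 70 − 12 = 58;  159 − 58 = 101;  169 − 101 = 68

68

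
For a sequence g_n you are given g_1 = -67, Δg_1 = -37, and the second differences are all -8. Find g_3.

-149

Build the table forward from the leading diagonal:
D2: -8, -8, -8
D1: -37, -45, -53
g: -67, -104, -149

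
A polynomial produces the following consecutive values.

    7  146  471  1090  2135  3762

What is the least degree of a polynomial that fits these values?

4

First differences: 139, 325, 619, 1045, 1627
Second differences: 186, 294, 426, 582
Third differences: 108, 132, 156
Fourth differences: 24, 24
The fourth differences are constant, so the polynomial has degree 4.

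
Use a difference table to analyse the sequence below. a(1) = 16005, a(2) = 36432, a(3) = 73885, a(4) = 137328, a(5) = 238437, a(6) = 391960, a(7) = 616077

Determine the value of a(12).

First differences: 20427 , 37453 , 63443 , 101109 , 153523 , 224117
Second differences: 17026 , 25990 , 37666 , 52414 , 70594
Third differences: 8964 , 11676 , 14748 , 18180
Fourth differences: 2712 , 3072 , 3432
Fifth differences: 360 , 360
Constant fifth difference = 360, so extend:
3432 + 360 = 3792;  18180 + 3792 = 21972;  70594 + 21972 = 92566;  224117 + 92566 = 316683;  616077 + 316683 = 932760
3792 + 360 = 4152;  21972 + 4152 = 26124;  92566 + 26124 = 118690;  316683 + 118690 = 435373;  932760 + 435373 = 1368133
4152 + 360 = 4512;  26124 + 4512 = 30636;  118690 + 30636 = 149326;  435373 + 149326 = 584699;  1368133 + 584699 = 1952832
4512 + 360 = 4872;  30636 + 4872 = 35508;  149326 + 35508 = 184834;  584699 + 184834 = 769533;  1952832 + 769533 = 2722365
4872 + 360 = 5232;  35508 + 5232 = 40740;  184834 + 40740 = 225574;  769533 + 225574 = 995107;  2722365 + 995107 = 3717472

3717472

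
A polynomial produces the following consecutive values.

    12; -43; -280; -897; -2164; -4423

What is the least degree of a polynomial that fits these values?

First differences: -55, -237, -617, -1267, -2259
Second differences: -182, -380, -650, -992
Third differences: -198, -270, -342
Fourth differences: -72, -72
The fourth differences are constant, so the polynomial has degree 4.

4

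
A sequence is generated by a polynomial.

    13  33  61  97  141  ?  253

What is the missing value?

193

Using the first 5 terms:
20  28  36  44
8  8  8
Constant second difference = 8.
Extend forward: 44 + 8 = 52;  141 + 52 = 193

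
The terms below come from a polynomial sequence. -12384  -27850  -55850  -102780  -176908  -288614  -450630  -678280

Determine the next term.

First differences: -15466, -28000, -46930, -74128, -111706, -162016, -227650
Second differences: -12534, -18930, -27198, -37578, -50310, -65634
Third differences: -6396, -8268, -10380, -12732, -15324
Fourth differences: -1872, -2112, -2352, -2592
Fifth differences: -240, -240, -240
The fifth differences are constant (-240).
-2592 − 240 = -2832;  -15324 − 2832 = -18156;  -65634 − 18156 = -83790;  -227650 − 83790 = -311440;  -678280 − 311440 = -989720

-989720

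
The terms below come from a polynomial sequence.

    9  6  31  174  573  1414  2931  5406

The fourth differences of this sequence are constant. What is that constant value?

48

Δ: -3, 25, 143, 399, 841, 1517, 2475
Δ²: 28, 118, 256, 442, 676, 958
Δ³: 90, 138, 186, 234, 282
Δ⁴: 48, 48, 48, 48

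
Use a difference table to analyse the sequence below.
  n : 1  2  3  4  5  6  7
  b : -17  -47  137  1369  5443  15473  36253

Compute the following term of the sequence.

74617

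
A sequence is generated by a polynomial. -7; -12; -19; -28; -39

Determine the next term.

-52

D1: -5, -7, -9, -11
D2: -2, -2, -2
Constant second difference = -2, so extend:
-11 − 2 = -13;  -39 − 13 = -52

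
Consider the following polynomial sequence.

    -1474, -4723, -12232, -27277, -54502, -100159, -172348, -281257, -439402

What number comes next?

-661867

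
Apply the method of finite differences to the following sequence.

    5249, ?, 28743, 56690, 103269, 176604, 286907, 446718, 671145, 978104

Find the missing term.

Using the last 8 terms:
First differences: 27947  46579  73335  110303  159811  224427  306959
Second differences: 18632  26756  36968  49508  64616  82532
Third differences: 8124  10212  12540  15108  17916
Fourth differences: 2088  2328  2568  2808
Fifth differences: 240  240  240
Constant fifth difference = 240.
Extend backward: 2088 − 240 = 1848;  8124 − 1848 = 6276;  18632 − 6276 = 12356;  27947 − 12356 = 15591;  28743 − 15591 = 13152

13152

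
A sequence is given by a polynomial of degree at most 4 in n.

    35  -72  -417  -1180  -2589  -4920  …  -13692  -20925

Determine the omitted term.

Using the first 6 terms:
Δ: -107  -345  -763  -1409  -2331
Δ²: -238  -418  -646  -922
Δ³: -180  -228  -276
Δ⁴: -48  -48
Constant fourth difference = -48.
Extend forward: -276 − 48 = -324;  -922 − 324 = -1246;  -2331 − 1246 = -3577;  -4920 − 3577 = -8497

-8497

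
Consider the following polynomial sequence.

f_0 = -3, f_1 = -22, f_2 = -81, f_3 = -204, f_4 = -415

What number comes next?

-738

-19, -59, -123, -211
-40, -64, -88
-24, -24
Constant third difference = -24, so extend:
-88 − 24 = -112;  -211 − 112 = -323;  -415 − 323 = -738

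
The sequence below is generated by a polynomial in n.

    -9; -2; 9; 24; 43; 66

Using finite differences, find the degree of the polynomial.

2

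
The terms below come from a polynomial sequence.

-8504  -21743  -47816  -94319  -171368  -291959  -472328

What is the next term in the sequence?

-732311

First differences: -13239, -26073, -46503, -77049, -120591, -180369
Second differences: -12834, -20430, -30546, -43542, -59778
Third differences: -7596, -10116, -12996, -16236
Fourth differences: -2520, -2880, -3240
Fifth differences: -360, -360
Constant fifth difference = -360, so extend:
-3240 − 360 = -3600;  -16236 − 3600 = -19836;  -59778 − 19836 = -79614;  -180369 − 79614 = -259983;  -472328 − 259983 = -732311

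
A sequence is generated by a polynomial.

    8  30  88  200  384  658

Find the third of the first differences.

112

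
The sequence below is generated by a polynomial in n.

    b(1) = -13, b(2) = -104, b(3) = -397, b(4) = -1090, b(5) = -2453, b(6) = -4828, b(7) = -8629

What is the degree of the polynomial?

4

-91, -293, -693, -1363, -2375, -3801
-202, -400, -670, -1012, -1426
-198, -270, -342, -414
-72, -72, -72
The fourth differences are constant, so the polynomial has degree 4.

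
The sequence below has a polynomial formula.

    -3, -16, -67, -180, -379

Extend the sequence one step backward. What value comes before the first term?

-13  -51  -113  -199
-38  -62  -86
-24  -24
The third differences are constant at -24.
Work back: -38 + 24 = -14;  -13 + 14 = 1;  -3 − 1 = -4

-4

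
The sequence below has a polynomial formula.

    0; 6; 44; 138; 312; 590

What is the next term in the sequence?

996

6, 38, 94, 174, 278
32, 56, 80, 104
24, 24, 24
The third differences are constant (24).
104 + 24 = 128;  278 + 128 = 406;  590 + 406 = 996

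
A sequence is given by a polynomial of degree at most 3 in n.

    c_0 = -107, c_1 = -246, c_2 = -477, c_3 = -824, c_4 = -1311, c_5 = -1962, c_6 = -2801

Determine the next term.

-139, -231, -347, -487, -651, -839
-92, -116, -140, -164, -188
-24, -24, -24, -24
The third differences are constant (-24).
-188 − 24 = -212;  -839 − 212 = -1051;  -2801 − 1051 = -3852

-3852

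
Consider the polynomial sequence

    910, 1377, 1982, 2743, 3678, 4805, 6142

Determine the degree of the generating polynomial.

D1: 467, 605, 761, 935, 1127, 1337
D2: 138, 156, 174, 192, 210
D3: 18, 18, 18, 18
The third differences are constant, so the polynomial has degree 3.

3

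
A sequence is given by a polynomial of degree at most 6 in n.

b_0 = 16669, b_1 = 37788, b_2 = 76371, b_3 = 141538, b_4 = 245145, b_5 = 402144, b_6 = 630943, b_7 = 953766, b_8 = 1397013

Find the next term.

21119  38583  65167  103607  156999  228799  322823  443247
17464  26584  38440  53392  71800  94024  120424
9120  11856  14952  18408  22224  26400
2736  3096  3456  3816  4176
360  360  360  360
Fifth differences constant at 360.
4176 + 360 = 4536;  26400 + 4536 = 30936;  120424 + 30936 = 151360;  443247 + 151360 = 594607;  1397013 + 594607 = 1991620

1991620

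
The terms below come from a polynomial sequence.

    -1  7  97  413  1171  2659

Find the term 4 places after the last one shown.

24191

First differences: 8  90  316  758  1488
Second differences: 82  226  442  730
Third differences: 144  216  288
Fourth differences: 72  72
Constant fourth difference = 72, so extend:
288 + 72 = 360;  730 + 360 = 1090;  1488 + 1090 = 2578;  2659 + 2578 = 5237
360 + 72 = 432;  1090 + 432 = 1522;  2578 + 1522 = 4100;  5237 + 4100 = 9337
432 + 72 = 504;  1522 + 504 = 2026;  4100 + 2026 = 6126;  9337 + 6126 = 15463
504 + 72 = 576;  2026 + 576 = 2602;  6126 + 2602 = 8728;  15463 + 8728 = 24191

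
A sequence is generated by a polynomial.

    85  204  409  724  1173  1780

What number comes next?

Δ: 119, 205, 315, 449, 607
Δ²: 86, 110, 134, 158
Δ³: 24, 24, 24
Constant third difference = 24, so extend:
158 + 24 = 182;  607 + 182 = 789;  1780 + 789 = 2569

2569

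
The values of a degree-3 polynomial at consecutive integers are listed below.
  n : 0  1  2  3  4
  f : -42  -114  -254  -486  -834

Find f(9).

-5154

D1: -72 , -140 , -232 , -348
D2: -68 , -92 , -116
D3: -24 , -24
The third differences are constant (-24).
-116 − 24 = -140;  -348 − 140 = -488;  -834 − 488 = -1322
-140 − 24 = -164;  -488 − 164 = -652;  -1322 − 652 = -1974
-164 − 24 = -188;  -652 − 188 = -840;  -1974 − 840 = -2814
-188 − 24 = -212;  -840 − 212 = -1052;  -2814 − 1052 = -3866
-212 − 24 = -236;  -1052 − 236 = -1288;  -3866 − 1288 = -5154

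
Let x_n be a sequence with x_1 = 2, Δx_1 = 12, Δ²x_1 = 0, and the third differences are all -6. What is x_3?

Build the table forward from the leading diagonal:
D3: -6  -6  -6
D2: 0  -6  -12
D1: 12  12  6
x: 2  14  26

26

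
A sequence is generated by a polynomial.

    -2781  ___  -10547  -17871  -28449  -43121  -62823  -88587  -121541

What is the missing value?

-5733

Using the last 7 terms:
First differences: -7324, -10578, -14672, -19702, -25764, -32954
Second differences: -3254, -4094, -5030, -6062, -7190
Third differences: -840, -936, -1032, -1128
Fourth differences: -96, -96, -96
Constant fourth difference = -96.
Extend backward: -840 + 96 = -744;  -3254 + 744 = -2510;  -7324 + 2510 = -4814;  -10547 + 4814 = -5733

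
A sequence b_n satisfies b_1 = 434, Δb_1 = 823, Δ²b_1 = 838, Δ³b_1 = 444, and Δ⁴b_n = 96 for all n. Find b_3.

Build the table forward from the leading diagonal:
Δ⁴: 96, 96, 96
Δ³: 444, 540, 636
Δ²: 838, 1282, 1822
Δ: 823, 1661, 2943
b: 434, 1257, 2918

2918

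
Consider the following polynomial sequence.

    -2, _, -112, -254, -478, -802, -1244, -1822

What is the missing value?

Using the last 6 terms:
-142, -224, -324, -442, -578
-82, -100, -118, -136
-18, -18, -18
Constant third difference = -18.
Extend backward: -82 + 18 = -64;  -142 + 64 = -78;  -112 + 78 = -34

-34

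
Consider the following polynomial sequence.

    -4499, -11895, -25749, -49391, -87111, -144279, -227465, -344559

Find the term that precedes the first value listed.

-1071

-7396  -13854  -23642  -37720  -57168  -83186  -117094
-6458  -9788  -14078  -19448  -26018  -33908
-3330  -4290  -5370  -6570  -7890
-960  -1080  -1200  -1320
-120  -120  -120
The fifth differences are constant at -120.
Work back: -960 + 120 = -840;  -3330 + 840 = -2490;  -6458 + 2490 = -3968;  -7396 + 3968 = -3428;  -4499 + 3428 = -1071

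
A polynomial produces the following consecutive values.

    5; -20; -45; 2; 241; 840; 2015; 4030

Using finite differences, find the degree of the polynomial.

4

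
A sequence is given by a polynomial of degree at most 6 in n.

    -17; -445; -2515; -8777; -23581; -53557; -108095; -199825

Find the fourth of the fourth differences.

-3240

First differences: -428, -2070, -6262, -14804, -29976, -54538, -91730
Second differences: -1642, -4192, -8542, -15172, -24562, -37192
Third differences: -2550, -4350, -6630, -9390, -12630
Fourth differences: -1800, -2280, -2760, -3240
Fifth differences: -480, -480, -480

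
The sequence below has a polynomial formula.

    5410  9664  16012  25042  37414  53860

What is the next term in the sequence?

75184

First differences: 4254, 6348, 9030, 12372, 16446
Second differences: 2094, 2682, 3342, 4074
Third differences: 588, 660, 732
Fourth differences: 72, 72
Constant fourth difference = 72, so extend:
732 + 72 = 804;  4074 + 804 = 4878;  16446 + 4878 = 21324;  53860 + 21324 = 75184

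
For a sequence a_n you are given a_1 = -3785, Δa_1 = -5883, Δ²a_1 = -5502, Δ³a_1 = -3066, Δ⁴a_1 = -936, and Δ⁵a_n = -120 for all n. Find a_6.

-123680

Build the table forward from the leading diagonal:
D5: -120, -120, -120, -120, -120, -120
D4: -936, -1056, -1176, -1296, -1416, -1536
D3: -3066, -4002, -5058, -6234, -7530, -8946
D2: -5502, -8568, -12570, -17628, -23862, -31392
D1: -5883, -11385, -19953, -32523, -50151, -74013
a: -3785, -9668, -21053, -41006, -73529, -123680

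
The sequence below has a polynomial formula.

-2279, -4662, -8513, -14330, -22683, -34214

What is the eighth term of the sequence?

Δ: -2383, -3851, -5817, -8353, -11531
Δ²: -1468, -1966, -2536, -3178
Δ³: -498, -570, -642
Δ⁴: -72, -72
The fourth differences are constant (-72).
-642 − 72 = -714;  -3178 − 714 = -3892;  -11531 − 3892 = -15423;  -34214 − 15423 = -49637
-714 − 72 = -786;  -3892 − 786 = -4678;  -15423 − 4678 = -20101;  -49637 − 20101 = -69738

-69738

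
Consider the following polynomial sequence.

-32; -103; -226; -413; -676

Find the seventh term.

First differences: -71, -123, -187, -263
Second differences: -52, -64, -76
Third differences: -12, -12
The third differences are constant (-12).
-76 − 12 = -88;  -263 − 88 = -351;  -676 − 351 = -1027
-88 − 12 = -100;  -351 − 100 = -451;  -1027 − 451 = -1478

-1478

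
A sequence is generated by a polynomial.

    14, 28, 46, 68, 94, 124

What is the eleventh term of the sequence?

334

First differences: 14, 18, 22, 26, 30
Second differences: 4, 4, 4, 4
Constant second difference = 4, so extend:
30 + 4 = 34;  124 + 34 = 158
34 + 4 = 38;  158 + 38 = 196
38 + 4 = 42;  196 + 42 = 238
42 + 4 = 46;  238 + 46 = 284
46 + 4 = 50;  284 + 50 = 334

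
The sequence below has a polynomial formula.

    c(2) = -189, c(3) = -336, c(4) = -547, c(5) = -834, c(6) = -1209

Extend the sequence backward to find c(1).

-94

Δ: -147  -211  -287  -375
Δ²: -64  -76  -88
Δ³: -12  -12
The third differences are constant at -12.
Work back: -64 + 12 = -52;  -147 + 52 = -95;  -189 + 95 = -94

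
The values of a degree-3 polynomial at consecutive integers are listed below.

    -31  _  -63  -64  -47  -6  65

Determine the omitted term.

-50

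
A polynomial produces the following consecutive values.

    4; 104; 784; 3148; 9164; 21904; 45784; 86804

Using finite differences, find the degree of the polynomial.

First differences: 100, 680, 2364, 6016, 12740, 23880, 41020
Second differences: 580, 1684, 3652, 6724, 11140, 17140
Third differences: 1104, 1968, 3072, 4416, 6000
Fourth differences: 864, 1104, 1344, 1584
Fifth differences: 240, 240, 240
The fifth differences are constant, so the polynomial has degree 5.

5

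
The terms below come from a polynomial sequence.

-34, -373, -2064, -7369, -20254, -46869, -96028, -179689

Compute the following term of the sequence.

First differences: -339, -1691, -5305, -12885, -26615, -49159, -83661
Second differences: -1352, -3614, -7580, -13730, -22544, -34502
Third differences: -2262, -3966, -6150, -8814, -11958
Fourth differences: -1704, -2184, -2664, -3144
Fifth differences: -480, -480, -480
Fifth differences constant at -480.
-3144 − 480 = -3624;  -11958 − 3624 = -15582;  -34502 − 15582 = -50084;  -83661 − 50084 = -133745;  -179689 − 133745 = -313434

-313434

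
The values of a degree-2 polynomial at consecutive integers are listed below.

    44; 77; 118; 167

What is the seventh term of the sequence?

D1: 33 , 41 , 49
D2: 8 , 8
The second differences are constant (8).
49 + 8 = 57;  167 + 57 = 224
57 + 8 = 65;  224 + 65 = 289
65 + 8 = 73;  289 + 73 = 362

362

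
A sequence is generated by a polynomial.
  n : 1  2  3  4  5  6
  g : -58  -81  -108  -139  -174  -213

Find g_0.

-39

-23  -27  -31  -35  -39
-4  -4  -4  -4
The second differences are constant at -4.
Work back: -23 + 4 = -19;  -58 + 19 = -39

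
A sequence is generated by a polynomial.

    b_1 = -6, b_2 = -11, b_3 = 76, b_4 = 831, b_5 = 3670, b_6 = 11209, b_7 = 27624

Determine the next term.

59011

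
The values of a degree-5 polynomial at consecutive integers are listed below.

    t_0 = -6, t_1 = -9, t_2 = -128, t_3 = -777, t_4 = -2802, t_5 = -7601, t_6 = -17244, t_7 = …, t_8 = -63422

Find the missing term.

Using the first 7 terms:
First differences: -3, -119, -649, -2025, -4799, -9643
Second differences: -116, -530, -1376, -2774, -4844
Third differences: -414, -846, -1398, -2070
Fourth differences: -432, -552, -672
Fifth differences: -120, -120
Constant fifth difference = -120.
Extend forward: -672 − 120 = -792;  -2070 − 792 = -2862;  -4844 − 2862 = -7706;  -9643 − 7706 = -17349;  -17244 − 17349 = -34593

-34593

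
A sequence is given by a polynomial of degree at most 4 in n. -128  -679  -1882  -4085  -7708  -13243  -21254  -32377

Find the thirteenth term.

-551, -1203, -2203, -3623, -5535, -8011, -11123
-652, -1000, -1420, -1912, -2476, -3112
-348, -420, -492, -564, -636
-72, -72, -72, -72
Fourth differences constant at -72.
-636 − 72 = -708;  -3112 − 708 = -3820;  -11123 − 3820 = -14943;  -32377 − 14943 = -47320
-708 − 72 = -780;  -3820 − 780 = -4600;  -14943 − 4600 = -19543;  -47320 − 19543 = -66863
-780 − 72 = -852;  -4600 − 852 = -5452;  -19543 − 5452 = -24995;  -66863 − 24995 = -91858
-852 − 72 = -924;  -5452 − 924 = -6376;  -24995 − 6376 = -31371;  -91858 − 31371 = -123229
-924 − 72 = -996;  -6376 − 996 = -7372;  -31371 − 7372 = -38743;  -123229 − 38743 = -161972

-161972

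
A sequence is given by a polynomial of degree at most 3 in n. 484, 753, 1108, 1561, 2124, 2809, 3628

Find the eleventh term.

8484

Δ: 269, 355, 453, 563, 685, 819
Δ²: 86, 98, 110, 122, 134
Δ³: 12, 12, 12, 12
Constant third difference = 12, so extend:
134 + 12 = 146;  819 + 146 = 965;  3628 + 965 = 4593
146 + 12 = 158;  965 + 158 = 1123;  4593 + 1123 = 5716
158 + 12 = 170;  1123 + 170 = 1293;  5716 + 1293 = 7009
170 + 12 = 182;  1293 + 182 = 1475;  7009 + 1475 = 8484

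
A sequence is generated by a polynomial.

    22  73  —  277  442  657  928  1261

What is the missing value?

156

Using the last 5 terms:
D1: 165  215  271  333
D2: 50  56  62
D3: 6  6
Constant third difference = 6.
Extend backward: 50 − 6 = 44;  165 − 44 = 121;  277 − 121 = 156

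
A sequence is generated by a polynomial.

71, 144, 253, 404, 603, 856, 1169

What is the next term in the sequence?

D1: 73 , 109 , 151 , 199 , 253 , 313
D2: 36 , 42 , 48 , 54 , 60
D3: 6 , 6 , 6 , 6
Third differences constant at 6.
60 + 6 = 66;  313 + 66 = 379;  1169 + 379 = 1548

1548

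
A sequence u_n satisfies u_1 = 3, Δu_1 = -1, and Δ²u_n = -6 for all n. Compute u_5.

Build the table forward from the leading diagonal:
D2: -6  -6  -6  -6  -6
D1: -1  -7  -13  -19  -25
u: 3  2  -5  -18  -37

-37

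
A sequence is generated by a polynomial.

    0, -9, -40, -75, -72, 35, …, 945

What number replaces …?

Using the first 6 terms:
First differences: -9, -31, -35, 3, 107
Second differences: -22, -4, 38, 104
Third differences: 18, 42, 66
Fourth differences: 24, 24
Constant fourth difference = 24.
Extend forward: 66 + 24 = 90;  104 + 90 = 194;  107 + 194 = 301;  35 + 301 = 336

336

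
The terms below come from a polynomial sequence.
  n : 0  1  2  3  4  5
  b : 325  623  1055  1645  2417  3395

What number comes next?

4603

298 , 432 , 590 , 772 , 978
134 , 158 , 182 , 206
24 , 24 , 24
Third differences constant at 24.
206 + 24 = 230;  978 + 230 = 1208;  3395 + 1208 = 4603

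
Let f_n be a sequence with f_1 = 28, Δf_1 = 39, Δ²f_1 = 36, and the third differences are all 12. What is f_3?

Build the table forward from the leading diagonal:
D3: 12  12  12
D2: 36  48  60
D1: 39  75  123
f: 28  67  142

142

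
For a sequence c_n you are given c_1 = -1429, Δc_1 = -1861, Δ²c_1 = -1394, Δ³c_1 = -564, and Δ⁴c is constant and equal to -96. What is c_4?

-11758

Build the table forward from the leading diagonal:
Fourth differences: -96  -96  -96  -96
Third differences: -564  -660  -756  -852
Second differences: -1394  -1958  -2618  -3374
First differences: -1861  -3255  -5213  -7831
c: -1429  -3290  -6545  -11758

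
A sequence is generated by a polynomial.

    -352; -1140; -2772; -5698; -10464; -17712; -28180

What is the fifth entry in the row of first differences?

-7248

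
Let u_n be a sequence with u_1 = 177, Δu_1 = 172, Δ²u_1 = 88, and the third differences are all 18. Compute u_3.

609

Build the table forward from the leading diagonal:
D3: 18  18  18
D2: 88  106  124
D1: 172  260  366
u: 177  349  609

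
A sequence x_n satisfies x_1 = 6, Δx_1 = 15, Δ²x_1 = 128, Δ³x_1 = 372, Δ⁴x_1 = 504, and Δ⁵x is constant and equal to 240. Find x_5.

2826

Build the table forward from the leading diagonal:
Fifth differences: 240  240  240  240  240
Fourth differences: 504  744  984  1224  1464
Third differences: 372  876  1620  2604  3828
Second differences: 128  500  1376  2996  5600
First differences: 15  143  643  2019  5015
x: 6  21  164  807  2826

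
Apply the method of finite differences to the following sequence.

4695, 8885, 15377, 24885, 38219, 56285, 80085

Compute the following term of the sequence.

110717

4190 , 6492 , 9508 , 13334 , 18066 , 23800
2302 , 3016 , 3826 , 4732 , 5734
714 , 810 , 906 , 1002
96 , 96 , 96
Constant fourth difference = 96, so extend:
1002 + 96 = 1098;  5734 + 1098 = 6832;  23800 + 6832 = 30632;  80085 + 30632 = 110717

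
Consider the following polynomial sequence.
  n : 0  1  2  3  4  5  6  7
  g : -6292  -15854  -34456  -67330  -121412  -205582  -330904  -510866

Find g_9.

-1102222

-9562  -18602  -32874  -54082  -84170  -125322  -179962
-9040  -14272  -21208  -30088  -41152  -54640
-5232  -6936  -8880  -11064  -13488
-1704  -1944  -2184  -2424
-240  -240  -240
Constant fifth difference = -240, so extend:
-2424 − 240 = -2664;  -13488 − 2664 = -16152;  -54640 − 16152 = -70792;  -179962 − 70792 = -250754;  -510866 − 250754 = -761620
-2664 − 240 = -2904;  -16152 − 2904 = -19056;  -70792 − 19056 = -89848;  -250754 − 89848 = -340602;  -761620 − 340602 = -1102222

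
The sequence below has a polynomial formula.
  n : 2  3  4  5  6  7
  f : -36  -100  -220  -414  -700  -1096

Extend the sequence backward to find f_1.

-10

First differences: -64  -120  -194  -286  -396
Second differences: -56  -74  -92  -110
Third differences: -18  -18  -18
The third differences are constant at -18.
Work back: -56 + 18 = -38;  -64 + 38 = -26;  -36 + 26 = -10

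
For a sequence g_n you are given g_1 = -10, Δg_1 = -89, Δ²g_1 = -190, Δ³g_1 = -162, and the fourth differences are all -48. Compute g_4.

-1009

Build the table forward from the leading diagonal:
Fourth differences: -48  -48  -48  -48
Third differences: -162  -210  -258  -306
Second differences: -190  -352  -562  -820
First differences: -89  -279  -631  -1193
g: -10  -99  -378  -1009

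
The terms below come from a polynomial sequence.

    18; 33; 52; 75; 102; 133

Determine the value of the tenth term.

297

15, 19, 23, 27, 31
4, 4, 4, 4
Second differences constant at 4.
31 + 4 = 35;  133 + 35 = 168
35 + 4 = 39;  168 + 39 = 207
39 + 4 = 43;  207 + 43 = 250
43 + 4 = 47;  250 + 47 = 297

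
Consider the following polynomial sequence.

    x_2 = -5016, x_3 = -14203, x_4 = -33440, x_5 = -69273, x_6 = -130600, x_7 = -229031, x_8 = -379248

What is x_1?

-1325

First differences: -9187, -19237, -35833, -61327, -98431, -150217
Second differences: -10050, -16596, -25494, -37104, -51786
Third differences: -6546, -8898, -11610, -14682
Fourth differences: -2352, -2712, -3072
Fifth differences: -360, -360
The fifth differences are constant at -360.
Work back: -2352 + 360 = -1992;  -6546 + 1992 = -4554;  -10050 + 4554 = -5496;  -9187 + 5496 = -3691;  -5016 + 3691 = -1325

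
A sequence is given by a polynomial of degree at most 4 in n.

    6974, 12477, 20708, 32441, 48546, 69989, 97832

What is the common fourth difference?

D1: 5503, 8231, 11733, 16105, 21443, 27843
D2: 2728, 3502, 4372, 5338, 6400
D3: 774, 870, 966, 1062
D4: 96, 96, 96

96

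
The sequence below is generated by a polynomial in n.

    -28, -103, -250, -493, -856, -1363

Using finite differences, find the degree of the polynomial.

First differences: -75, -147, -243, -363, -507
Second differences: -72, -96, -120, -144
Third differences: -24, -24, -24
The third differences are constant, so the polynomial has degree 3.

3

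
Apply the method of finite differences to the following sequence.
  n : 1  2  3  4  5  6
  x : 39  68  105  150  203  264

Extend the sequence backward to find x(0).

D1: 29, 37, 45, 53, 61
D2: 8, 8, 8, 8
The second differences are constant at 8.
Work back: 29 − 8 = 21;  39 − 21 = 18

18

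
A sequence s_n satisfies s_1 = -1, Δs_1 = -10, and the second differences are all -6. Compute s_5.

-77

Build the table forward from the leading diagonal:
Δ²: -6, -6, -6, -6, -6
Δ: -10, -16, -22, -28, -34
s: -1, -11, -27, -49, -77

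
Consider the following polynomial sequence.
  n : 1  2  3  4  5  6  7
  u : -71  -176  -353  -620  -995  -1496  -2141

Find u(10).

-5120

-105  -177  -267  -375  -501  -645
-72  -90  -108  -126  -144
-18  -18  -18  -18
The third differences are constant (-18).
-144 − 18 = -162;  -645 − 162 = -807;  -2141 − 807 = -2948
-162 − 18 = -180;  -807 − 180 = -987;  -2948 − 987 = -3935
-180 − 18 = -198;  -987 − 198 = -1185;  -3935 − 1185 = -5120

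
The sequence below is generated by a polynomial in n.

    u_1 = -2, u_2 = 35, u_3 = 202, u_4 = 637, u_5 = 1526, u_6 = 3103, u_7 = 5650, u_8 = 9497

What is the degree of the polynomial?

First differences: 37, 167, 435, 889, 1577, 2547, 3847
Second differences: 130, 268, 454, 688, 970, 1300
Third differences: 138, 186, 234, 282, 330
Fourth differences: 48, 48, 48, 48
The fourth differences are constant, so the polynomial has degree 4.

4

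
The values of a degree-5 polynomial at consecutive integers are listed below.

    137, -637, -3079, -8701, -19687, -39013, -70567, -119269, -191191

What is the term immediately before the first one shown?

D1: -774  -2442  -5622  -10986  -19326  -31554  -48702  -71922
D2: -1668  -3180  -5364  -8340  -12228  -17148  -23220
D3: -1512  -2184  -2976  -3888  -4920  -6072
D4: -672  -792  -912  -1032  -1152
D5: -120  -120  -120  -120
The fifth differences are constant at -120.
Work back: -672 + 120 = -552;  -1512 + 552 = -960;  -1668 + 960 = -708;  -774 + 708 = -66;  137 + 66 = 203

203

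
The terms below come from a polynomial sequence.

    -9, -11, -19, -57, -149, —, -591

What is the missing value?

-319

Using the first 5 terms:
D1: -2, -8, -38, -92
D2: -6, -30, -54
D3: -24, -24
Constant third difference = -24.
Extend forward: -54 − 24 = -78;  -92 − 78 = -170;  -149 − 170 = -319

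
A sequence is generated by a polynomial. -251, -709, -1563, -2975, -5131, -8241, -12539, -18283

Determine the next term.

Δ: -458, -854, -1412, -2156, -3110, -4298, -5744
Δ²: -396, -558, -744, -954, -1188, -1446
Δ³: -162, -186, -210, -234, -258
Δ⁴: -24, -24, -24, -24
Fourth differences constant at -24.
-258 − 24 = -282;  -1446 − 282 = -1728;  -5744 − 1728 = -7472;  -18283 − 7472 = -25755

-25755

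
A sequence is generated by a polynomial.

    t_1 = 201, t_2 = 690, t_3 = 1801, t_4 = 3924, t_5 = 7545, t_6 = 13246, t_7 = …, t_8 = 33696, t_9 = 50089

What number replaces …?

21705

Using the first 6 terms:
D1: 489, 1111, 2123, 3621, 5701
D2: 622, 1012, 1498, 2080
D3: 390, 486, 582
D4: 96, 96
Constant fourth difference = 96.
Extend forward: 582 + 96 = 678;  2080 + 678 = 2758;  5701 + 2758 = 8459;  13246 + 8459 = 21705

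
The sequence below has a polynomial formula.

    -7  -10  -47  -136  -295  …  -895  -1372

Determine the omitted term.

Using the first 5 terms:
Δ: -3, -37, -89, -159
Δ²: -34, -52, -70
Δ³: -18, -18
Constant third difference = -18.
Extend forward: -70 − 18 = -88;  -159 − 88 = -247;  -295 − 247 = -542

-542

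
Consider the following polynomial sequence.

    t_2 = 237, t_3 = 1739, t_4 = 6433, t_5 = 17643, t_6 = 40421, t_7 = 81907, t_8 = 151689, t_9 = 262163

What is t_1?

-29

First differences: 1502, 4694, 11210, 22778, 41486, 69782, 110474
Second differences: 3192, 6516, 11568, 18708, 28296, 40692
Third differences: 3324, 5052, 7140, 9588, 12396
Fourth differences: 1728, 2088, 2448, 2808
Fifth differences: 360, 360, 360
The fifth differences are constant at 360.
Work back: 1728 − 360 = 1368;  3324 − 1368 = 1956;  3192 − 1956 = 1236;  1502 − 1236 = 266;  237 − 266 = -29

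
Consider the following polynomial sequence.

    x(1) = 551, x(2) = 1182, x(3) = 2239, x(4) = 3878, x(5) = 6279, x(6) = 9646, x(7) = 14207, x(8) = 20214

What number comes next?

First differences: 631 , 1057 , 1639 , 2401 , 3367 , 4561 , 6007
Second differences: 426 , 582 , 762 , 966 , 1194 , 1446
Third differences: 156 , 180 , 204 , 228 , 252
Fourth differences: 24 , 24 , 24 , 24
The fourth differences are constant (24).
252 + 24 = 276;  1446 + 276 = 1722;  6007 + 1722 = 7729;  20214 + 7729 = 27943

27943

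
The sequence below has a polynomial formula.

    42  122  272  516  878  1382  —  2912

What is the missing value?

Using the first 6 terms:
Δ: 80, 150, 244, 362, 504
Δ²: 70, 94, 118, 142
Δ³: 24, 24, 24
Constant third difference = 24.
Extend forward: 142 + 24 = 166;  504 + 166 = 670;  1382 + 670 = 2052

2052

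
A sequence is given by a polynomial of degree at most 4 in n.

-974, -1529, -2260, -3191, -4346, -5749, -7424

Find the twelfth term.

-20719

First differences: -555  -731  -931  -1155  -1403  -1675
Second differences: -176  -200  -224  -248  -272
Third differences: -24  -24  -24  -24
Constant third difference = -24, so extend:
-272 − 24 = -296;  -1675 − 296 = -1971;  -7424 − 1971 = -9395
-296 − 24 = -320;  -1971 − 320 = -2291;  -9395 − 2291 = -11686
-320 − 24 = -344;  -2291 − 344 = -2635;  -11686 − 2635 = -14321
-344 − 24 = -368;  -2635 − 368 = -3003;  -14321 − 3003 = -17324
-368 − 24 = -392;  -3003 − 392 = -3395;  -17324 − 3395 = -20719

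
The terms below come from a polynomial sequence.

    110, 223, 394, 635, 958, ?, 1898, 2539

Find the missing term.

1375

Using the first 5 terms:
Δ: 113, 171, 241, 323
Δ²: 58, 70, 82
Δ³: 12, 12
Constant third difference = 12.
Extend forward: 82 + 12 = 94;  323 + 94 = 417;  958 + 417 = 1375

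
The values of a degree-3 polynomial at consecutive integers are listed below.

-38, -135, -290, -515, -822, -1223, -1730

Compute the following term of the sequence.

-2355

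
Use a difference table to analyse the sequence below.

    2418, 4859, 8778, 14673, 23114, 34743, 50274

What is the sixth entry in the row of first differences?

Δ: 2441, 3919, 5895, 8441, 11629, 15531
Δ²: 1478, 1976, 2546, 3188, 3902
Δ³: 498, 570, 642, 714
Δ⁴: 72, 72, 72

15531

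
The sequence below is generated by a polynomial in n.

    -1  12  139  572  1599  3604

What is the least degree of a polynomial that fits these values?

4

First differences: 13, 127, 433, 1027, 2005
Second differences: 114, 306, 594, 978
Third differences: 192, 288, 384
Fourth differences: 96, 96
The fourth differences are constant, so the polynomial has degree 4.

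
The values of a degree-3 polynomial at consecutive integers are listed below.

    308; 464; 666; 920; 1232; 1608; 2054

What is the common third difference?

First differences: 156, 202, 254, 312, 376, 446
Second differences: 46, 52, 58, 64, 70
Third differences: 6, 6, 6, 6

6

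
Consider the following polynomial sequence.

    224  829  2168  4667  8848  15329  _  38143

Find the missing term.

24824

Using the first 6 terms:
D1: 605, 1339, 2499, 4181, 6481
D2: 734, 1160, 1682, 2300
D3: 426, 522, 618
D4: 96, 96
Constant fourth difference = 96.
Extend forward: 618 + 96 = 714;  2300 + 714 = 3014;  6481 + 3014 = 9495;  15329 + 9495 = 24824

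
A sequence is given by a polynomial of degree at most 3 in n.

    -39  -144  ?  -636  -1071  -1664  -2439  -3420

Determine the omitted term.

-335

Using the last 5 terms:
Δ: -435, -593, -775, -981
Δ²: -158, -182, -206
Δ³: -24, -24
Constant third difference = -24.
Extend backward: -158 + 24 = -134;  -435 + 134 = -301;  -636 + 301 = -335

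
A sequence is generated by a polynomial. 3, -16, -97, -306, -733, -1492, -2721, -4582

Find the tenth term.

-10968

First differences: -19, -81, -209, -427, -759, -1229, -1861
Second differences: -62, -128, -218, -332, -470, -632
Third differences: -66, -90, -114, -138, -162
Fourth differences: -24, -24, -24, -24
The fourth differences are constant (-24).
-162 − 24 = -186;  -632 − 186 = -818;  -1861 − 818 = -2679;  -4582 − 2679 = -7261
-186 − 24 = -210;  -818 − 210 = -1028;  -2679 − 1028 = -3707;  -7261 − 3707 = -10968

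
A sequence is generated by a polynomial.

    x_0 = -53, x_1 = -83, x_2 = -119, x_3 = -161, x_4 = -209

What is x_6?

-323

D1: -30, -36, -42, -48
D2: -6, -6, -6
The second differences are constant (-6).
-48 − 6 = -54;  -209 − 54 = -263
-54 − 6 = -60;  -263 − 60 = -323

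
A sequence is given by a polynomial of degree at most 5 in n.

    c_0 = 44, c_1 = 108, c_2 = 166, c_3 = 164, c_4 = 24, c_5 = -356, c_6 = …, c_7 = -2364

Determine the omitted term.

Using the first 6 terms:
D1: 64, 58, -2, -140, -380
D2: -6, -60, -138, -240
D3: -54, -78, -102
D4: -24, -24
Constant fourth difference = -24.
Extend forward: -102 − 24 = -126;  -240 − 126 = -366;  -380 − 366 = -746;  -356 − 746 = -1102

-1102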